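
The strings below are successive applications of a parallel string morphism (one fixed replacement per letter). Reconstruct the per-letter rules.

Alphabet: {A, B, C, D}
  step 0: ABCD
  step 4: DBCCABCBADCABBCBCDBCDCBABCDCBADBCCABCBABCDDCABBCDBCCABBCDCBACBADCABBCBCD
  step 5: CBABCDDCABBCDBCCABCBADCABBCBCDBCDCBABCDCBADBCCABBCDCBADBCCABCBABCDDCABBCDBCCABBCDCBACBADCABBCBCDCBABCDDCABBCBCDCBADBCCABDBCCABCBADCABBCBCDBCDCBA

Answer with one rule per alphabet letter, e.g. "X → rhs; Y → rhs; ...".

  step 4 ⇒ step 5: DBCCABCBADCABBCBCDBCDCBABCDCBADBCCABCBABCDDCABBCDBCCABBCDCBACBADCABBCBCD ⇒ CBA·BC·D·D·CAB·BC·D·BC·CAB·CBA·D·CAB·BC·BC·D·BC·D·CBA·BC·D·CBA·D·BC·CAB·BC·D·CBA·D·BC·CAB·CBA·BC·D·D·CAB·BC·D·BC·CAB·BC·D·CBA·CBA·D·CAB·BC·BC·D·CBA·BC·D·D·CAB·BC·BC·D·CBA·D·BC·CAB·D·BC·CAB·CBA·D·CAB·BC·BC·D·BC·D·CBA
    A ↦ CAB
    B ↦ BC
    C ↦ D
    D ↦ CBA

A->CAB, B->BC, C->D, D->CBA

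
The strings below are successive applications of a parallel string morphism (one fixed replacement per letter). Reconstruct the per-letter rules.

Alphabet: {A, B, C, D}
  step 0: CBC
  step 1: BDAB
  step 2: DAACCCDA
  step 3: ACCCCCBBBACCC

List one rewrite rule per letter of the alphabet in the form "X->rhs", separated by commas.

A->CC, B->DA, C->B, D->AC

  step 2 ⇒ step 3: DAACCCDA ⇒ AC·CC·CC·B·B·B·AC·CC
    A ↦ CC
    C ↦ B
    D ↦ AC
  step 0 ⇒ step 1: CBC ⇒ B·DA·B
    B ↦ DA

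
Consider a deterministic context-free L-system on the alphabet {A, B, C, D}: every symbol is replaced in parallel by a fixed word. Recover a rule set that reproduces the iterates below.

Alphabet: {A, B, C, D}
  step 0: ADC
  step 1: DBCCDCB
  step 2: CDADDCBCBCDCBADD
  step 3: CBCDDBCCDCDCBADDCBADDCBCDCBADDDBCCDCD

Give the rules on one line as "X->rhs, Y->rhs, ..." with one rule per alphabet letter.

  step 2 ⇒ step 3: CDADDCBCBCDCBADD ⇒ CB·CD·DBC·CD·CD·CB·ADD·CB·ADD·CB·CD·CB·ADD·DBC·CD·CD
    A ↦ DBC
    B ↦ ADD
    C ↦ CB
    D ↦ CD

A->DBC, B->ADD, C->CB, D->CD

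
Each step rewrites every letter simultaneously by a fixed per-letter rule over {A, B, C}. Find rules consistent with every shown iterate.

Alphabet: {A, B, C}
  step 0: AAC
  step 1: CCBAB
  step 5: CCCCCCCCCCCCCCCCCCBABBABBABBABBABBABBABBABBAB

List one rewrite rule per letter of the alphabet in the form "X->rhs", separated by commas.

  step 0 ⇒ step 1: AAC ⇒ C·C·BAB
    A ↦ C
    C ↦ BAB
    B ↦ C  (constrained at step 1)

A->C, B->C, C->BAB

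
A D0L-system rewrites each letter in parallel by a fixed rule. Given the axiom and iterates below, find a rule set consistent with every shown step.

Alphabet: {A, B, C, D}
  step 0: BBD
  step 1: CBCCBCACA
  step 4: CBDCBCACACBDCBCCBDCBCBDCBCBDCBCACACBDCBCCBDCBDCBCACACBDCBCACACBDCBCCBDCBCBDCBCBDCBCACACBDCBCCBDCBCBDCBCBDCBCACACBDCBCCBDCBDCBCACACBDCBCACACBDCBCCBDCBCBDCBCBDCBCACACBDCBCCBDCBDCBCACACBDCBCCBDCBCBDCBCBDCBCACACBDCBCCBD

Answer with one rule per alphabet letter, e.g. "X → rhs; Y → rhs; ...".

  step 0 ⇒ step 1: BBD ⇒ CBC·CBC·ACA
    B ↦ CBC
    D ↦ ACA
    A ↦ CB  (constrained at step 1)
    C ↦ CBD  (constrained at step 1)

A->CB, B->CBC, C->CBD, D->ACA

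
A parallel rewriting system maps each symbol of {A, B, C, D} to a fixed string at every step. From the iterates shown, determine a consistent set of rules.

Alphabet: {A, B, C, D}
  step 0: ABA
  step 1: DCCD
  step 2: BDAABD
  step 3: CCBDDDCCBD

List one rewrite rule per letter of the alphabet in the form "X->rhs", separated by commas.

  step 2 ⇒ step 3: BDAABD ⇒ CC·BD·D·D·CC·BD
    A ↦ D
    B ↦ CC
    D ↦ BD
  step 1 ⇒ step 2: DCCD ⇒ BD·A·A·BD
    C ↦ A

A->D, B->CC, C->A, D->BD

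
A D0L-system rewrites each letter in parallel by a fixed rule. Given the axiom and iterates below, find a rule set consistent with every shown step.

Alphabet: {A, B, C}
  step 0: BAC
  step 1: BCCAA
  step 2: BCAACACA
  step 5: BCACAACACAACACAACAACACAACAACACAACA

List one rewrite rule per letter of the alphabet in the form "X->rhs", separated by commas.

A->CA, B->BC, C->A

  step 1 ⇒ step 2: BCCAA ⇒ BC·A·A·CA·CA
    A ↦ CA
    B ↦ BC
    C ↦ A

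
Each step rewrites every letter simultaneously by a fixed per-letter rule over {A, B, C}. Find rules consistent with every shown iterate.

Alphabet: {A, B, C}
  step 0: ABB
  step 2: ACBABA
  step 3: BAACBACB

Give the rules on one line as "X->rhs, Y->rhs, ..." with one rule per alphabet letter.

A->B, B->AC, C->A

  step 2 ⇒ step 3: ACBABA ⇒ B·A·AC·B·AC·B
    A ↦ B
    B ↦ AC
    C ↦ A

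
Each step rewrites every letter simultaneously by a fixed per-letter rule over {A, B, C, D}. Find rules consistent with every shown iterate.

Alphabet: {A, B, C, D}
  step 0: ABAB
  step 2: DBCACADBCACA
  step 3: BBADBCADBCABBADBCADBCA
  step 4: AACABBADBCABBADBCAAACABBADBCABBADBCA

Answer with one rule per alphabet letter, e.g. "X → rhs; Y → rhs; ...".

A->CA, B->A, C->DB, D->BB

  step 3 ⇒ step 4: BBADBCADBCABBADBCADBCA ⇒ A·A·CA·BB·A·DB·CA·BB·A·DB·CA·A·A·CA·BB·A·DB·CA·BB·A·DB·CA
    A ↦ CA
    B ↦ A
    C ↦ DB
    D ↦ BB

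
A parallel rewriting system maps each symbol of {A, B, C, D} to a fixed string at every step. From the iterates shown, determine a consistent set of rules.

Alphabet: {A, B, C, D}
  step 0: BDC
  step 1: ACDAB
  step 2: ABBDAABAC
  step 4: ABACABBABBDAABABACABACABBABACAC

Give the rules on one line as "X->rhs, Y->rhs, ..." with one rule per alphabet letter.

  step 1 ⇒ step 2: ACDAB ⇒ AB·B·DA·AB·AC
    A ↦ AB
    B ↦ AC
    C ↦ B
    D ↦ DA

A->AB, B->AC, C->B, D->DA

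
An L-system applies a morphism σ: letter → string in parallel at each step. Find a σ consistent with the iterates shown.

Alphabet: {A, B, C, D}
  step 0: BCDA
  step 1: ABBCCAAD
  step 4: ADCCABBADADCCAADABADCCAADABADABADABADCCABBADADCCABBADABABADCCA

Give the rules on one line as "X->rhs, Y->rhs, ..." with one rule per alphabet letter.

A->AD, B->AB, C->B, D->CCA

  step 0 ⇒ step 1: BCDA ⇒ AB·B·CCA·AD
    A ↦ AD
    B ↦ AB
    C ↦ B
    D ↦ CCA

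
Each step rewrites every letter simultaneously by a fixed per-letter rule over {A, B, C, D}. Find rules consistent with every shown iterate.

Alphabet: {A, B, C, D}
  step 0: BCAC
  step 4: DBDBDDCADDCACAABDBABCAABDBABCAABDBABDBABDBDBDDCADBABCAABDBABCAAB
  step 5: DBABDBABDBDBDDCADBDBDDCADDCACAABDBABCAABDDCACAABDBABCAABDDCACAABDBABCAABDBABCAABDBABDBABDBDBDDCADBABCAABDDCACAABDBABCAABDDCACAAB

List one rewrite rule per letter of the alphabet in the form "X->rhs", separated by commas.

A->CA, B->AB, C->DD, D->DB

  step 4 ⇒ step 5: DBDBDDCADDCACAABDBABCAABDBABCAABDBABDBABDBDBDDCADBABCAABDBABCAAB ⇒ DB·AB·DB·AB·DB·DB·DD·CA·DB·DB·DD·CA·DD·CA·CA·AB·DB·AB·CA·AB·DD·CA·CA·AB·DB·AB·CA·AB·DD·CA·CA·AB·DB·AB·CA·AB·DB·AB·CA·AB·DB·AB·DB·AB·DB·DB·DD·CA·DB·AB·CA·AB·DD·CA·CA·AB·DB·AB·CA·AB·DD·CA·CA·AB
    A ↦ CA
    B ↦ AB
    C ↦ DD
    D ↦ DB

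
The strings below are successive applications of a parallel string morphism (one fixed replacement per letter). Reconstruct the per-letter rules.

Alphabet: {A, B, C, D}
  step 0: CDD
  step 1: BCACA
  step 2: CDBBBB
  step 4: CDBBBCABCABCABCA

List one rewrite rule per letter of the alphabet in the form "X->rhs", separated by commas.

A->B, B->CD, C->B, D->CA

  step 1 ⇒ step 2: BCACA ⇒ CD·B·B·B·B
    A ↦ B
    B ↦ CD
    C ↦ B
  step 0 ⇒ step 1: CDD ⇒ B·CA·CA
    D ↦ CA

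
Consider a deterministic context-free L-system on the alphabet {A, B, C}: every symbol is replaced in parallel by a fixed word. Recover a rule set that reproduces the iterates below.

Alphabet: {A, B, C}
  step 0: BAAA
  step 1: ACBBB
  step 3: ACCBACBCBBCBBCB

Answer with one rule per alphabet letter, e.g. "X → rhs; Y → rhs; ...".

A->B, B->AC, C->CB

  step 0 ⇒ step 1: BAAA ⇒ AC·B·B·B
    A ↦ B
    B ↦ AC
    C ↦ CB  (constrained at step 1)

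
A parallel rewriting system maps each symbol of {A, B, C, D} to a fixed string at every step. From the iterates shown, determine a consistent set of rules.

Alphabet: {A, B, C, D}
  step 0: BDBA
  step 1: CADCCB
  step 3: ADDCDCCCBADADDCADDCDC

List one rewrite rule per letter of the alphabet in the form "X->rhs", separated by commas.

A->CB, B->C, C->DC, D->AD

  step 0 ⇒ step 1: BDBA ⇒ C·AD·C·CB
    A ↦ CB
    B ↦ C
    D ↦ AD
    C ↦ DC  (constrained at step 1)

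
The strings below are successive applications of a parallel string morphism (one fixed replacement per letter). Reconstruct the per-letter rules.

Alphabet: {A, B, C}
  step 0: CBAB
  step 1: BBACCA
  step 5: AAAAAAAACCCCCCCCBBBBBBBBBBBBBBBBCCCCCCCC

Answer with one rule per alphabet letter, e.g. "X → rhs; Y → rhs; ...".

  step 0 ⇒ step 1: CBAB ⇒ BB·A·CC·A
    A ↦ CC
    B ↦ A
    C ↦ BB

A->CC, B->A, C->BB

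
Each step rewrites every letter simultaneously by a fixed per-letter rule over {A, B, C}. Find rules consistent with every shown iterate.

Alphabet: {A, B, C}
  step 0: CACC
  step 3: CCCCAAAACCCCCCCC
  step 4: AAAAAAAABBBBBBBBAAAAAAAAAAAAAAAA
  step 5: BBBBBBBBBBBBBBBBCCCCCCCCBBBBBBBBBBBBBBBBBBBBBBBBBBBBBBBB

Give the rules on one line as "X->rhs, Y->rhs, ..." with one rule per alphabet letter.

A->BB, B->C, C->AA

  step 4 ⇒ step 5: AAAAAAAABBBBBBBBAAAAAAAAAAAAAAAA ⇒ BB·BB·BB·BB·BB·BB·BB·BB·C·C·C·C·C·C·C·C·BB·BB·BB·BB·BB·BB·BB·BB·BB·BB·BB·BB·BB·BB·BB·BB
    A ↦ BB
    B ↦ C
  step 3 ⇒ step 4: CCCCAAAACCCCCCCC ⇒ AA·AA·AA·AA·BB·BB·BB·BB·AA·AA·AA·AA·AA·AA·AA·AA
    C ↦ AA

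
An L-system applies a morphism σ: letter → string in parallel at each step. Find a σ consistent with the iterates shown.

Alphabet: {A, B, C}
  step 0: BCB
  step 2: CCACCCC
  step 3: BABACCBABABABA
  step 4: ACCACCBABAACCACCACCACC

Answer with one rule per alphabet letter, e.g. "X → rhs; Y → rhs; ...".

  step 3 ⇒ step 4: BABACCBABABABA ⇒ A·CC·A·CC·BA·BA·A·CC·A·CC·A·CC·A·CC
    A ↦ CC
    B ↦ A
    C ↦ BA

A->CC, B->A, C->BA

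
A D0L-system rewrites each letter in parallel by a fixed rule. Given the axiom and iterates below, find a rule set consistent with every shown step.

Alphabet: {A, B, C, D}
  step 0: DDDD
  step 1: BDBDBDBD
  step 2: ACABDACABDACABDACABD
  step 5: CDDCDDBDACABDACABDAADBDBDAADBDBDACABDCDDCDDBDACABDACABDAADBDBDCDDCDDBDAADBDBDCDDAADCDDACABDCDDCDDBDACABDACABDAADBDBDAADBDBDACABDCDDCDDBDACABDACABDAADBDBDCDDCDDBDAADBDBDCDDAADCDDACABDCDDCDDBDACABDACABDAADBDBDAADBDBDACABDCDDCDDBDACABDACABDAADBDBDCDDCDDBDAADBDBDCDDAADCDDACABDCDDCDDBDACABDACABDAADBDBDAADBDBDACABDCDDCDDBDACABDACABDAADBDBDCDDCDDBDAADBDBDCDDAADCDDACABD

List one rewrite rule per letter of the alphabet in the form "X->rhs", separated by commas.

  step 1 ⇒ step 2: BDBDBDBD ⇒ ACA·BD·ACA·BD·ACA·BD·ACA·BD
    B ↦ ACA
    D ↦ BD
    A ↦ CDD  (constrained at step 2)
    C ↦ AAD  (constrained at step 2)

A->CDD, B->ACA, C->AAD, D->BD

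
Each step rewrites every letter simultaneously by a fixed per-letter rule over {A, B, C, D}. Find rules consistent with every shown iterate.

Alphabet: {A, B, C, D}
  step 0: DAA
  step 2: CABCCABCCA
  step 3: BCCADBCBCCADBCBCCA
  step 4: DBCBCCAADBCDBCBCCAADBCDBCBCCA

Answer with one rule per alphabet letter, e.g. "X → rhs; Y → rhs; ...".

A->CA, B->D, C->BC, D->A

  step 3 ⇒ step 4: BCCADBCBCCADBCBCCA ⇒ D·BC·BC·CA·A·D·BC·D·BC·BC·CA·A·D·BC·D·BC·BC·CA
    A ↦ CA
    B ↦ D
    C ↦ BC
    D ↦ A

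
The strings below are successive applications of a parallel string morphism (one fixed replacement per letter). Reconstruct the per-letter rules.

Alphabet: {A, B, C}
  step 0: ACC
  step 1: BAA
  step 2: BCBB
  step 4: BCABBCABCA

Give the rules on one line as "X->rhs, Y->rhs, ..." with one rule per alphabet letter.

A->B, B->BC, C->A

  step 1 ⇒ step 2: BAA ⇒ BC·B·B
    A ↦ B
    B ↦ BC
  step 0 ⇒ step 1: ACC ⇒ B·A·A
    C ↦ A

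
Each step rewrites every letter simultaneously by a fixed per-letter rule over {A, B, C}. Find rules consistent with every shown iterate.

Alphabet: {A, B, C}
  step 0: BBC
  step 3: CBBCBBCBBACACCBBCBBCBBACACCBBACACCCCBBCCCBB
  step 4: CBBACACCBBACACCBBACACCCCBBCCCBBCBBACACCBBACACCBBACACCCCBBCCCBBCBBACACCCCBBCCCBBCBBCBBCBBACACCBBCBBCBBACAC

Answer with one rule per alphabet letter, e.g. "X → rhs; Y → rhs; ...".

  step 3 ⇒ step 4: CBBCBBCBBACACCBBCBBCBBACACCBBACACCCCBBCCCBB ⇒ CBB·AC·AC·CBB·AC·AC·CBB·AC·AC·CC·CBB·CC·CBB·CBB·AC·AC·CBB·AC·AC·CBB·AC·AC·CC·CBB·CC·CBB·CBB·AC·AC·CC·CBB·CC·CBB·CBB·CBB·CBB·AC·AC·CBB·CBB·CBB·AC·AC
    A ↦ CC
    B ↦ AC
    C ↦ CBB

A->CC, B->AC, C->CBB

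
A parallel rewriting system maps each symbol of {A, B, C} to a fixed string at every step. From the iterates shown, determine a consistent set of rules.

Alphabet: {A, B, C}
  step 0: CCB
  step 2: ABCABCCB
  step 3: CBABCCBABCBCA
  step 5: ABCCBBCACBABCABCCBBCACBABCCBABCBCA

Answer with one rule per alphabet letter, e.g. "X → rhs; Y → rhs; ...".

A->CB, B->A, C->BC

  step 2 ⇒ step 3: ABCABCCB ⇒ CB·A·BC·CB·A·BC·BC·A
    A ↦ CB
    B ↦ A
    C ↦ BC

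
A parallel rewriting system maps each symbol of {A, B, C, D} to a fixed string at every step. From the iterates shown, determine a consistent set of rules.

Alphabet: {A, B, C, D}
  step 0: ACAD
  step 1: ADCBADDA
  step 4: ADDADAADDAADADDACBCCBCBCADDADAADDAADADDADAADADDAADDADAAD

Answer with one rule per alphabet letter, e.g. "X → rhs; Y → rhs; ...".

  step 0 ⇒ step 1: ACAD ⇒ AD·CB·AD·DA
    A ↦ AD
    C ↦ CB
    D ↦ DA
    B ↦ C  (constrained at step 1)

A->AD, B->C, C->CB, D->DA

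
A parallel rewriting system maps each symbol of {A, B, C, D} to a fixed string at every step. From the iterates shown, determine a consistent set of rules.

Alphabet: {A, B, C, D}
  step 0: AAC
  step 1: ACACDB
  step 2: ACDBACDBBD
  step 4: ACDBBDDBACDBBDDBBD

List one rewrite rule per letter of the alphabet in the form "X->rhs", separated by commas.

  step 1 ⇒ step 2: ACACDB ⇒ AC·DB·AC·DB·B·D
    A ↦ AC
    B ↦ D
    C ↦ DB
    D ↦ B

A->AC, B->D, C->DB, D->B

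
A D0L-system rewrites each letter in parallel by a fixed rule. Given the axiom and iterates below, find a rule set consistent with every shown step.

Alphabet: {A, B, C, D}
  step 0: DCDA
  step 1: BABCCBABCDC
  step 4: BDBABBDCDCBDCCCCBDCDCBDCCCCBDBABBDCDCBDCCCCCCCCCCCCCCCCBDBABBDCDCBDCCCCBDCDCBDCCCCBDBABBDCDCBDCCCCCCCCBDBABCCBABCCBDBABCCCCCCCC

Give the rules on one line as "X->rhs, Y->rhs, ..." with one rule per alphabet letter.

  step 0 ⇒ step 1: DCDA ⇒ BAB·CC·BAB·CDC
    A ↦ CDC
    C ↦ CC
    D ↦ BAB
    B ↦ BD  (constrained at step 1)

A->CDC, B->BD, C->CC, D->BAB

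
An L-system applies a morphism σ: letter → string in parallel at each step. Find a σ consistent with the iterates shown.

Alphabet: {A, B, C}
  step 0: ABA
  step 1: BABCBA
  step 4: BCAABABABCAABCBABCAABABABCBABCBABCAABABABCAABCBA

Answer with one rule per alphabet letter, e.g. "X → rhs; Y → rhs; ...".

  step 0 ⇒ step 1: ABA ⇒ BA·BC·BA
    A ↦ BA
    B ↦ BC
    C ↦ AA  (constrained at step 1)

A->BA, B->BC, C->AA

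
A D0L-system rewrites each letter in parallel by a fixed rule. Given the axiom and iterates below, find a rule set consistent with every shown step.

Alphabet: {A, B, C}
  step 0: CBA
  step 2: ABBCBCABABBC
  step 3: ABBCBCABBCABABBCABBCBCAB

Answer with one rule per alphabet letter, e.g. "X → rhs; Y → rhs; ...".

A->AB, B->BC, C->AB

  step 2 ⇒ step 3: ABBCBCABABBC ⇒ AB·BC·BC·AB·BC·AB·AB·BC·AB·BC·BC·AB
    A ↦ AB
    B ↦ BC
    C ↦ AB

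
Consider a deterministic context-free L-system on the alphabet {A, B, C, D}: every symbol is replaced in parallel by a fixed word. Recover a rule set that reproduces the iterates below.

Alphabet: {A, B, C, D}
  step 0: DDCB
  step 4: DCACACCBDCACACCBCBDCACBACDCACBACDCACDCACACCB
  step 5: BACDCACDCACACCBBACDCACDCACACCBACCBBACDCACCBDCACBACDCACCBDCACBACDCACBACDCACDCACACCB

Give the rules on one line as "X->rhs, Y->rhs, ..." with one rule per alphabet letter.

  step 4 ⇒ step 5: DCACACCBDCACACCBCBDCACBACDCACBACDCACDCACACCB ⇒ B·AC·DC·AC·DC·AC·AC·CB·B·AC·DC·AC·DC·AC·AC·CB·AC·CB·B·AC·DC·AC·CB·DC·AC·B·AC·DC·AC·CB·DC·AC·B·AC·DC·AC·B·AC·DC·AC·DC·AC·AC·CB
    A ↦ DC
    B ↦ CB
    C ↦ AC
    D ↦ B

A->DC, B->CB, C->AC, D->B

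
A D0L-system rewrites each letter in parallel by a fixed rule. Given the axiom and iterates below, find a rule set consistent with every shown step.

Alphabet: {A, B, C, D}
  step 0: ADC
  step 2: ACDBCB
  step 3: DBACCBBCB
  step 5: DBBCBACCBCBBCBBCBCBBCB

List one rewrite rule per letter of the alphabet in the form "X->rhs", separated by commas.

  step 2 ⇒ step 3: ACDBCB ⇒ D·B·AC·CB·B·CB
    A ↦ D
    B ↦ CB
    C ↦ B
    D ↦ AC

A->D, B->CB, C->B, D->AC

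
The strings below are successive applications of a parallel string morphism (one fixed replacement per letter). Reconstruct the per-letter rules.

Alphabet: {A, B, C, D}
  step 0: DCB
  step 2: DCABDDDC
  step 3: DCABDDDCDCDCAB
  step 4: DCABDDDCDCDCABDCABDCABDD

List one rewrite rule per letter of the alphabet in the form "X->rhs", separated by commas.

A->D, B->D, C->AB, D->DC

  step 3 ⇒ step 4: DCABDDDCDCDCAB ⇒ DC·AB·D·D·DC·DC·DC·AB·DC·AB·DC·AB·D·D
    A ↦ D
    B ↦ D
    C ↦ AB
    D ↦ DC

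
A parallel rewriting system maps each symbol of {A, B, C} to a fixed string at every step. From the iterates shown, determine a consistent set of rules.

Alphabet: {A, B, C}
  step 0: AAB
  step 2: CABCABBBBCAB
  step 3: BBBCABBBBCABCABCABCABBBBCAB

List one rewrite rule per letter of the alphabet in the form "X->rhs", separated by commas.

  step 2 ⇒ step 3: CABCABBBBCAB ⇒ BB·B·CAB·BB·B·CAB·CAB·CAB·CAB·BB·B·CAB
    A ↦ B
    B ↦ CAB
    C ↦ BB

A->B, B->CAB, C->BB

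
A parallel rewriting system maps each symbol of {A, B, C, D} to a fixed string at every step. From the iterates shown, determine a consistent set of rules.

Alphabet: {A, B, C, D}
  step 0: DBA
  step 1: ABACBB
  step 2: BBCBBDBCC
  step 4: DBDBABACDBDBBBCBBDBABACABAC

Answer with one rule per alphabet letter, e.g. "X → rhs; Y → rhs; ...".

A->BB, B->C, C->DB, D->ABA

  step 1 ⇒ step 2: ABACBB ⇒ BB·C·BB·DB·C·C
    A ↦ BB
    B ↦ C
    C ↦ DB
  step 0 ⇒ step 1: DBA ⇒ ABA·C·BB
    D ↦ ABA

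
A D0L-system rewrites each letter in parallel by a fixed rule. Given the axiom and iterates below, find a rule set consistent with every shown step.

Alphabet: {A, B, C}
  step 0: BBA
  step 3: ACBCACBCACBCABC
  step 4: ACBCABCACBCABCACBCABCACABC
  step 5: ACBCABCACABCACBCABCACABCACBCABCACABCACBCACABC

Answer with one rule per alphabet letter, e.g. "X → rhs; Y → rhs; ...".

  step 4 ⇒ step 5: ACBCABCACBCABCACBCABCACABC ⇒ AC·BC·A·BC·AC·A·BC·AC·BC·A·BC·AC·A·BC·AC·BC·A·BC·AC·A·BC·AC·BC·AC·A·BC
    A ↦ AC
    B ↦ A
    C ↦ BC

A->AC, B->A, C->BC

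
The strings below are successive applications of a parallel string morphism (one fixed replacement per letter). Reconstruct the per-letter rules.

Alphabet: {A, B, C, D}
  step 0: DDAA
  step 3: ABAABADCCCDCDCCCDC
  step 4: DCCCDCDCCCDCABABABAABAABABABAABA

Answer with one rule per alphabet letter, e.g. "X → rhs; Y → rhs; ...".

A->DC, B->CC, C->BA, D->A

  step 3 ⇒ step 4: ABAABADCCCDCDCCCDC ⇒ DC·CC·DC·DC·CC·DC·A·BA·BA·BA·A·BA·A·BA·BA·BA·A·BA
    A ↦ DC
    B ↦ CC
    C ↦ BA
    D ↦ A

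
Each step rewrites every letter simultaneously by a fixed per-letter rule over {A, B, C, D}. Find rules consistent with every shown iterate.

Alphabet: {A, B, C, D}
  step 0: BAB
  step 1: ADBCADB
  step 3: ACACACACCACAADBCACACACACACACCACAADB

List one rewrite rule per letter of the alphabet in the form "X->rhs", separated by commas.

A->C, B->ADB, C->ACA, D->ACA

  step 0 ⇒ step 1: BAB ⇒ ADB·C·ADB
    A ↦ C
    B ↦ ADB
    C ↦ ACA  (constrained at step 1)
    D ↦ ACA  (constrained at step 1)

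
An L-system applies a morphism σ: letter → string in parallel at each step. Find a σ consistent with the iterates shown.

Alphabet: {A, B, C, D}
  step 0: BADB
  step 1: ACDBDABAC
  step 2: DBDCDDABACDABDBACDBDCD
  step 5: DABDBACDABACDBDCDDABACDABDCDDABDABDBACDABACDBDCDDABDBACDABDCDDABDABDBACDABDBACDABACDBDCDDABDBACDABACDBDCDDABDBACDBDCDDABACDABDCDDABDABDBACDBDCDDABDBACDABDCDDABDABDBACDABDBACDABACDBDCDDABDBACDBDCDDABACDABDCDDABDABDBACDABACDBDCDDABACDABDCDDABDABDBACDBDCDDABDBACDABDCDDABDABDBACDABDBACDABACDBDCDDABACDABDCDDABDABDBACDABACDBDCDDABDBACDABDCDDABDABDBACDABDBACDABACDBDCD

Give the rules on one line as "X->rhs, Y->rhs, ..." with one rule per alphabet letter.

  step 1 ⇒ step 2: ACDBDABAC ⇒ DB·DCD·DAB·AC·DAB·DB·AC·DB·DCD
    A ↦ DB
    B ↦ AC
    C ↦ DCD
    D ↦ DAB

A->DB, B->AC, C->DCD, D->DAB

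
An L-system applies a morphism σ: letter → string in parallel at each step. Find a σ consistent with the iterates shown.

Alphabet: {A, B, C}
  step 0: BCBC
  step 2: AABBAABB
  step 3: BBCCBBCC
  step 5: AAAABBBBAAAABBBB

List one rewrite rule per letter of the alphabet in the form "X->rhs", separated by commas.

  step 2 ⇒ step 3: AABBAABB ⇒ B·B·C·C·B·B·C·C
    A ↦ B
    B ↦ C
    C ↦ AA  (constrained at step 0)

A->B, B->C, C->AA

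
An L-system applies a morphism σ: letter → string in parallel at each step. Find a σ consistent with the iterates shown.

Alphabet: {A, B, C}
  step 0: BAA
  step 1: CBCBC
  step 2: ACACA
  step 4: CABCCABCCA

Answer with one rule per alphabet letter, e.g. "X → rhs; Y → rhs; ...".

A->BC, B->C, C->A

  step 1 ⇒ step 2: CBCBC ⇒ A·C·A·C·A
    B ↦ C
    C ↦ A
  step 0 ⇒ step 1: BAA ⇒ C·BC·BC
    A ↦ BC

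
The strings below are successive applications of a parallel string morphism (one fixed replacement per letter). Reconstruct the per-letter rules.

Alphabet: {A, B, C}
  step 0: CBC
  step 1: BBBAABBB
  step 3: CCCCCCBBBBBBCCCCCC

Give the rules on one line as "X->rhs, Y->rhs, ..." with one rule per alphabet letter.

A->C, B->AA, C->BBB

  step 0 ⇒ step 1: CBC ⇒ BBB·AA·BBB
    B ↦ AA
    C ↦ BBB
    A ↦ C  (constrained at step 1)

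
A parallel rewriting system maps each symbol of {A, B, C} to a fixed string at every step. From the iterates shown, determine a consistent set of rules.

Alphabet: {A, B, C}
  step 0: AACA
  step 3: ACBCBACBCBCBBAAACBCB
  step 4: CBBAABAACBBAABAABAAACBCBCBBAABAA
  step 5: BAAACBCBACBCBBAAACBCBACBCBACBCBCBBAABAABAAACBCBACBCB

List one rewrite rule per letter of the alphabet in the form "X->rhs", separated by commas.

  step 4 ⇒ step 5: CBBAABAACBBAABAABAAACBCBCBBAABAA ⇒ BA·A·A·CB·CB·A·CB·CB·BA·A·A·CB·CB·A·CB·CB·A·CB·CB·CB·BA·A·BA·A·BA·A·A·CB·CB·A·CB·CB
    A ↦ CB
    B ↦ A
    C ↦ BA

A->CB, B->A, C->BA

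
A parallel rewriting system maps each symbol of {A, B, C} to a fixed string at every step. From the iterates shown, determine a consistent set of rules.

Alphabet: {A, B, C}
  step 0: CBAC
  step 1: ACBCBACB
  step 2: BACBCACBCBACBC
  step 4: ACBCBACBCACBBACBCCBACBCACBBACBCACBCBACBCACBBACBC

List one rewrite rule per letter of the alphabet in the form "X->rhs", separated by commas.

A->B, B->C, C->ACB

  step 1 ⇒ step 2: ACBCBACB ⇒ B·ACB·C·ACB·C·B·ACB·C
    A ↦ B
    B ↦ C
    C ↦ ACB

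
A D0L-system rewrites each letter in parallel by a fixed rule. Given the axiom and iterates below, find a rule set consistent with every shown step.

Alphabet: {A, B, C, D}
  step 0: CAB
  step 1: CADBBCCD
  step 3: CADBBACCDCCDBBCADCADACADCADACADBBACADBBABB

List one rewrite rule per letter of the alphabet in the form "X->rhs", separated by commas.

  step 0 ⇒ step 1: CAB ⇒ CAD·BB·CCD
    A ↦ BB
    B ↦ CCD
    C ↦ CAD
    D ↦ A  (constrained at step 1)

A->BB, B->CCD, C->CAD, D->A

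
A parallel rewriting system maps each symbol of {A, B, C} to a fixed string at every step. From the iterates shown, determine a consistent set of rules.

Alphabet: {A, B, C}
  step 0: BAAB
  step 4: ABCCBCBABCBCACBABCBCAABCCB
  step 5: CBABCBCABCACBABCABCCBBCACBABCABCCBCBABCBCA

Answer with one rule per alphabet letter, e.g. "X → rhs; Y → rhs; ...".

A->CB, B->A, C->BC

  step 4 ⇒ step 5: ABCCBCBABCBCACBABCBCAABCCB ⇒ CB·A·BC·BC·A·BC·A·CB·A·BC·A·BC·CB·BC·A·CB·A·BC·A·BC·CB·CB·A·BC·BC·A
    A ↦ CB
    B ↦ A
    C ↦ BC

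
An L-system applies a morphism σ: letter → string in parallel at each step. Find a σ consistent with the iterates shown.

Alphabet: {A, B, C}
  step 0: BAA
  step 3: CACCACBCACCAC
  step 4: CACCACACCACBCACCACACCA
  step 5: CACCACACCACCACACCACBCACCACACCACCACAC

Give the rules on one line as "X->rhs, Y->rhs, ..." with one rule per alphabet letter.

  step 4 ⇒ step 5: CACCACACCACBCACCACACCA ⇒ CA·C·CA·CA·C·CA·C·CA·CA·C·CA·CB·CA·C·CA·CA·C·CA·C·CA·CA·C
    A ↦ C
    B ↦ CB
    C ↦ CA

A->C, B->CB, C->CA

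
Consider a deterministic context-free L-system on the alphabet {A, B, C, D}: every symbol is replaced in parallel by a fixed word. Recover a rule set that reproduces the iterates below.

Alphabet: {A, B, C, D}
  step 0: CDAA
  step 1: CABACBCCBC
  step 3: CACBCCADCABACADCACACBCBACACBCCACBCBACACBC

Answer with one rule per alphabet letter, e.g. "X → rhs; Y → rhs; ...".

A->CBC, B->D, C->CA, D->BA

  step 0 ⇒ step 1: CDAA ⇒ CA·BA·CBC·CBC
    A ↦ CBC
    C ↦ CA
    D ↦ BA
    B ↦ D  (constrained at step 1)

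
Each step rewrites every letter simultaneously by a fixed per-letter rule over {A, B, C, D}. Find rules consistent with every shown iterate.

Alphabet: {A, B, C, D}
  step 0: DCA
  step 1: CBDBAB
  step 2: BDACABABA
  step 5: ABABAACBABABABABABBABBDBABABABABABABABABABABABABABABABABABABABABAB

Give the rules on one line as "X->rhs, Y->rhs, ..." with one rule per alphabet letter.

  step 1 ⇒ step 2: CBDBAB ⇒ BD·A·C·A·BAB·A
    A ↦ BAB
    B ↦ A
    C ↦ BD
    D ↦ C

A->BAB, B->A, C->BD, D->C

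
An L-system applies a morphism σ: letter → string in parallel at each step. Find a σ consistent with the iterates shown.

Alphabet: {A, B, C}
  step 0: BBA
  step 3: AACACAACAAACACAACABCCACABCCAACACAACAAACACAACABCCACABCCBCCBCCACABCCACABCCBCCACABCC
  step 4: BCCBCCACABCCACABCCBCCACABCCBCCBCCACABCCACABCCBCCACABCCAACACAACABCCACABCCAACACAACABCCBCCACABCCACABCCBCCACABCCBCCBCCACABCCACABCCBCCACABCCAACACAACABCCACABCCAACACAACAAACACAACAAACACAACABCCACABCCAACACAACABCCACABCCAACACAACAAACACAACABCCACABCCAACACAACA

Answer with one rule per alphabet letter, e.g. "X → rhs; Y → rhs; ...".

A->BCC, B->AAC, C->ACA

  step 3 ⇒ step 4: AACACAACAAACACAACABCCACABCCAACACAACAAACACAACABCCACABCCBCCBCCACABCCACABCCBCCACABCC ⇒ BCC·BCC·ACA·BCC·ACA·BCC·BCC·ACA·BCC·BCC·BCC·ACA·BCC·ACA·BCC·BCC·ACA·BCC·AAC·ACA·ACA·BCC·ACA·BCC·AAC·ACA·ACA·BCC·BCC·ACA·BCC·ACA·BCC·BCC·ACA·BCC·BCC·BCC·ACA·BCC·ACA·BCC·BCC·ACA·BCC·AAC·ACA·ACA·BCC·ACA·BCC·AAC·ACA·ACA·AAC·ACA·ACA·AAC·ACA·ACA·BCC·ACA·BCC·AAC·ACA·ACA·BCC·ACA·BCC·AAC·ACA·ACA·AAC·ACA·ACA·BCC·ACA·BCC·AAC·ACA·ACA
    A ↦ BCC
    B ↦ AAC
    C ↦ ACA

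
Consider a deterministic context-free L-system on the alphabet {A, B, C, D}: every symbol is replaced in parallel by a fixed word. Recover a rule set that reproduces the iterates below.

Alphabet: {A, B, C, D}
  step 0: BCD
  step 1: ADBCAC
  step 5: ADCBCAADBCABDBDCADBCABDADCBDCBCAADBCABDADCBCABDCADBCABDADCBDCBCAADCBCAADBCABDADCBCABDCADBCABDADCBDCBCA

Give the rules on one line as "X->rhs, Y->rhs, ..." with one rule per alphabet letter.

A->BD, B->AD, C->BCA, D->C

  step 0 ⇒ step 1: BCD ⇒ AD·BCA·C
    B ↦ AD
    C ↦ BCA
    D ↦ C
    A ↦ BD  (constrained at step 1)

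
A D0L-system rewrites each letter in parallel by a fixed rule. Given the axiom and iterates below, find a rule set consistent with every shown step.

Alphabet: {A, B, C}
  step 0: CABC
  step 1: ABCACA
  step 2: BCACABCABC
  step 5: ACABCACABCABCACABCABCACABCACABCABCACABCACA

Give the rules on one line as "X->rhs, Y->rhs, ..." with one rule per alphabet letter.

A->BC, B->AC, C->A

  step 1 ⇒ step 2: ABCACA ⇒ BC·AC·A·BC·A·BC
    A ↦ BC
    B ↦ AC
    C ↦ A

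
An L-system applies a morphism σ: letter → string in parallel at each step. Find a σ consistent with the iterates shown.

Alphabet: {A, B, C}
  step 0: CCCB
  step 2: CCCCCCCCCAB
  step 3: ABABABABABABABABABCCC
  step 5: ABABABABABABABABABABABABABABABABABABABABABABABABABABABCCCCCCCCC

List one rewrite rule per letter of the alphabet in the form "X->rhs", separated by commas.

A->CC, B->C, C->AB

  step 2 ⇒ step 3: CCCCCCCCCAB ⇒ AB·AB·AB·AB·AB·AB·AB·AB·AB·CC·C
    A ↦ CC
    B ↦ C
    C ↦ AB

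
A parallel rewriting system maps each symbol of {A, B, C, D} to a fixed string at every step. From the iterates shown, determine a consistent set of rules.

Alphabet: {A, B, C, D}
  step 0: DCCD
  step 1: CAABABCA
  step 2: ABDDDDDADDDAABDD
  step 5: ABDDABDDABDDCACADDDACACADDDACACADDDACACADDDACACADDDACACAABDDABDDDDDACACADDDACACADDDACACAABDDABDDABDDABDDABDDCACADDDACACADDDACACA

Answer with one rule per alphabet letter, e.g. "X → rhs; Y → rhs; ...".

  step 1 ⇒ step 2: CAABABCA ⇒ AB·DD·DD·DA·DD·DA·AB·DD
    A ↦ DD
    B ↦ DA
    C ↦ AB
  step 0 ⇒ step 1: DCCD ⇒ CA·AB·AB·CA
    D ↦ CA

A->DD, B->DA, C->AB, D->CA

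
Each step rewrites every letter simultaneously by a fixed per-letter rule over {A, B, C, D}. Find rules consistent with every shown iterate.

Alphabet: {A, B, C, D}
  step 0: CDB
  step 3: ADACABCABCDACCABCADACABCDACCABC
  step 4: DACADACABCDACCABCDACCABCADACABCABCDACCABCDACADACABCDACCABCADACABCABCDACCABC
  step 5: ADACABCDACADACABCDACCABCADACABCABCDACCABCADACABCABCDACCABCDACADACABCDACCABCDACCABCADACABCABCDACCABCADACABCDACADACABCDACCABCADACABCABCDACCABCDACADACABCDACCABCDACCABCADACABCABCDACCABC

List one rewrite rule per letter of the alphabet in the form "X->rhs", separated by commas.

A->DAC, B->C, C->ABC, D->A

  step 4 ⇒ step 5: DACADACABCDACCABCDACCABCADACABCABCDACCABCDACADACABCDACCABCADACABCABCDACCABC ⇒ A·DAC·ABC·DAC·A·DAC·ABC·DAC·C·ABC·A·DAC·ABC·ABC·DAC·C·ABC·A·DAC·ABC·ABC·DAC·C·ABC·DAC·A·DAC·ABC·DAC·C·ABC·DAC·C·ABC·A·DAC·ABC·ABC·DAC·C·ABC·A·DAC·ABC·DAC·A·DAC·ABC·DAC·C·ABC·A·DAC·ABC·ABC·DAC·C·ABC·DAC·A·DAC·ABC·DAC·C·ABC·DAC·C·ABC·A·DAC·ABC·ABC·DAC·C·ABC
    A ↦ DAC
    B ↦ C
    C ↦ ABC
    D ↦ A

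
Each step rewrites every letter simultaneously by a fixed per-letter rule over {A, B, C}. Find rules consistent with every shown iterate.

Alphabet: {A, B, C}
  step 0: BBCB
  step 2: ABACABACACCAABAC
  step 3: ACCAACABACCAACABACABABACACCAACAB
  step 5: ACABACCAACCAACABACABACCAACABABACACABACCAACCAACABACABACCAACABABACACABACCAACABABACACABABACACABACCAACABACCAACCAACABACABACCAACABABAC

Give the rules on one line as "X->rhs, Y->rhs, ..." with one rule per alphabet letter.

  step 2 ⇒ step 3: ABACABACACCAABAC ⇒ AC·CA·AC·AB·AC·CA·AC·AB·AC·AB·AB·AC·AC·CA·AC·AB
    A ↦ AC
    B ↦ CA
    C ↦ AB

A->AC, B->CA, C->AB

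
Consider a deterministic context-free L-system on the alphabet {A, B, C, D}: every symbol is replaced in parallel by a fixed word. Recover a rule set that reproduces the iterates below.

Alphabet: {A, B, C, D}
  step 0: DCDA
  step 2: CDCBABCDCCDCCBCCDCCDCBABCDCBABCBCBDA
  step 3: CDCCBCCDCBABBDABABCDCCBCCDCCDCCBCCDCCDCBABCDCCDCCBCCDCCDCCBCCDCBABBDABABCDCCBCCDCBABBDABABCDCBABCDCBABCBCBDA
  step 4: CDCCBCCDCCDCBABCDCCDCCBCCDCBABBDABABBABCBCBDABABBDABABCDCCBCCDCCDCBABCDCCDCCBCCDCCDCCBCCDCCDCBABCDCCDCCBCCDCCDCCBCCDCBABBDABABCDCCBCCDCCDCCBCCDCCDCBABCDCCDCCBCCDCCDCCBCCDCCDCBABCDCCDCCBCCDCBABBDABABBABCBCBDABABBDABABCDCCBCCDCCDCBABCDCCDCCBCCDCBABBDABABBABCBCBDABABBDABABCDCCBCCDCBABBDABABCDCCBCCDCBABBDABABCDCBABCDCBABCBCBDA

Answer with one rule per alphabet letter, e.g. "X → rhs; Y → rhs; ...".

  step 3 ⇒ step 4: CDCCBCCDCBABBDABABCDCCBCCDCCDCCBCCDCCDCBABCDCCDCCBCCDCCDCCBCCDCBABBDABABCDCCBCCDCBABBDABABCDCBABCDCBABCBCBDA ⇒ CDC·CBC·CDC·CDC·BAB·CDC·CDC·CBC·CDC·BAB·BDA·BAB·BAB·CBC·BDA·BAB·BDA·BAB·CDC·CBC·CDC·CDC·BAB·CDC·CDC·CBC·CDC·CDC·CBC·CDC·CDC·BAB·CDC·CDC·CBC·CDC·CDC·CBC·CDC·BAB·BDA·BAB·CDC·CBC·CDC·CDC·CBC·CDC·CDC·BAB·CDC·CDC·CBC·CDC·CDC·CBC·CDC·CDC·BAB·CDC·CDC·CBC·CDC·BAB·BDA·BAB·BAB·CBC·BDA·BAB·BDA·BAB·CDC·CBC·CDC·CDC·BAB·CDC·CDC·CBC·CDC·BAB·BDA·BAB·BAB·CBC·BDA·BAB·BDA·BAB·CDC·CBC·CDC·BAB·BDA·BAB·CDC·CBC·CDC·BAB·BDA·BAB·CDC·BAB·CDC·BAB·CBC·BDA
    A ↦ BDA
    B ↦ BAB
    C ↦ CDC
    D ↦ CBC

A->BDA, B->BAB, C->CDC, D->CBC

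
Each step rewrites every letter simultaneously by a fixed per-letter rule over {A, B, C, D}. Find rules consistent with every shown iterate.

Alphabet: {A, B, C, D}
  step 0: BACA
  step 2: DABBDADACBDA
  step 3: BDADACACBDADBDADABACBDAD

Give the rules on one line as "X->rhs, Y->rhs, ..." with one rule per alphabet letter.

A->D, B->AC, C->AB, D->BDA

  step 2 ⇒ step 3: DABBDADACBDA ⇒ BDA·D·AC·AC·BDA·D·BDA·D·AB·AC·BDA·D
    A ↦ D
    B ↦ AC
    C ↦ AB
    D ↦ BDA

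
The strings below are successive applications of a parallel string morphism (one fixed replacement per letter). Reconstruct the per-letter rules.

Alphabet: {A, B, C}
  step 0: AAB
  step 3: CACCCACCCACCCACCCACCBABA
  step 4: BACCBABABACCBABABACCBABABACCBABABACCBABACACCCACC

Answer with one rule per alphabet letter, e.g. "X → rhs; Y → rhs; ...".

  step 3 ⇒ step 4: CACCCACCCACCCACCCACCBABA ⇒ BA·CC·BA·BA·BA·CC·BA·BA·BA·CC·BA·BA·BA·CC·BA·BA·BA·CC·BA·BA·CA·CC·CA·CC
    A ↦ CC
    B ↦ CA
    C ↦ BA

A->CC, B->CA, C->BA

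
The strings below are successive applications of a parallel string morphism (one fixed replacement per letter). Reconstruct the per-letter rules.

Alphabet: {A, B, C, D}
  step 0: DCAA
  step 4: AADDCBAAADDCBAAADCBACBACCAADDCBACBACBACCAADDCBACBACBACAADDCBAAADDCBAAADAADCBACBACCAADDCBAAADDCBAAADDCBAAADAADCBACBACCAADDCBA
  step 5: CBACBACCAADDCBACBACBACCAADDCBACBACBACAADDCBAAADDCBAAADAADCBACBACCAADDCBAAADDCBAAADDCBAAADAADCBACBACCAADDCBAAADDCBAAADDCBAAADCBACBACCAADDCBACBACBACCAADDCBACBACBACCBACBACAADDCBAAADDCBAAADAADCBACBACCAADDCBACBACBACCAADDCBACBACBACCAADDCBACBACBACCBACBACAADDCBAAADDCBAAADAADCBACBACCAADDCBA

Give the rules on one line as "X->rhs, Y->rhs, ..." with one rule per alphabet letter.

A->CBA, B->D, C->AAD, D->C

  step 4 ⇒ step 5: AADDCBAAADDCBAAADCBACBACCAADDCBACBACBACCAADDCBACBACBACAADDCBAAADDCBAAADAADCBACBACCAADDCBAAADDCBAAADDCBAAADAADCBACBACCAADDCBA ⇒ CBA·CBA·C·C·AAD·D·CBA·CBA·CBA·C·C·AAD·D·CBA·CBA·CBA·C·AAD·D·CBA·AAD·D·CBA·AAD·AAD·CBA·CBA·C·C·AAD·D·CBA·AAD·D·CBA·AAD·D·CBA·AAD·AAD·CBA·CBA·C·C·AAD·D·CBA·AAD·D·CBA·AAD·D·CBA·AAD·CBA·CBA·C·C·AAD·D·CBA·CBA·CBA·C·C·AAD·D·CBA·CBA·CBA·C·CBA·CBA·C·AAD·D·CBA·AAD·D·CBA·AAD·AAD·CBA·CBA·C·C·AAD·D·CBA·CBA·CBA·C·C·AAD·D·CBA·CBA·CBA·C·C·AAD·D·CBA·CBA·CBA·C·CBA·CBA·C·AAD·D·CBA·AAD·D·CBA·AAD·AAD·CBA·CBA·C·C·AAD·D·CBA
    A ↦ CBA
    B ↦ D
    C ↦ AAD
    D ↦ C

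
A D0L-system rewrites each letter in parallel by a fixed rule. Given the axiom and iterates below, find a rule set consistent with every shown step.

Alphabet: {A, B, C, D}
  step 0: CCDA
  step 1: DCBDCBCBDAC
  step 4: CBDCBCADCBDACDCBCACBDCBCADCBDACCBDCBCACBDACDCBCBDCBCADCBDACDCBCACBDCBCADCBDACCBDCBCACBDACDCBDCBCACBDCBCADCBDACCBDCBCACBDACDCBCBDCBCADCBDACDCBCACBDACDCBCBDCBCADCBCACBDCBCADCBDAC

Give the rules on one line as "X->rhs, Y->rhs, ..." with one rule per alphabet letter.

  step 0 ⇒ step 1: CCDA ⇒ DCB·DCB·CB·DAC
    A ↦ DAC
    C ↦ DCB
    D ↦ CB
    B ↦ CA  (constrained at step 1)

A->DAC, B->CA, C->DCB, D->CB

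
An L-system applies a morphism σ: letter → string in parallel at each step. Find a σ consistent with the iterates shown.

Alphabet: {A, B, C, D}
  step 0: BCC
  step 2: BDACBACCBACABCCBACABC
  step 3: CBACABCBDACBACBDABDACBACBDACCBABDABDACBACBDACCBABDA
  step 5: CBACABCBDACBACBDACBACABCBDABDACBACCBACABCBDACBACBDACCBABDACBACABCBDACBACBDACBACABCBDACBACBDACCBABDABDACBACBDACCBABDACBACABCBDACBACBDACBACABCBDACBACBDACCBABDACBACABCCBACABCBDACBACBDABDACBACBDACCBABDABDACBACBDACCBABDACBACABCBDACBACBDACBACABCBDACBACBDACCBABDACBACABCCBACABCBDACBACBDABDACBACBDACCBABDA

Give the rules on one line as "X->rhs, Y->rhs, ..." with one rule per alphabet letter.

  step 2 ⇒ step 3: BDACBACCBACABCCBACABC ⇒ CBA·CAB·C·BDA·CBA·C·BDA·BDA·CBA·C·BDA·C·CBA·BDA·BDA·CBA·C·BDA·C·CBA·BDA
    A ↦ C
    B ↦ CBA
    C ↦ BDA
    D ↦ CAB

A->C, B->CBA, C->BDA, D->CAB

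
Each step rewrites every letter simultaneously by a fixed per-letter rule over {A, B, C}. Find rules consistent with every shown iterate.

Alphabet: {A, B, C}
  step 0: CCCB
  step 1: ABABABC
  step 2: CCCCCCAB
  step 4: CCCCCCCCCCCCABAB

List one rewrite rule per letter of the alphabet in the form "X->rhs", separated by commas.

A->C, B->C, C->AB

  step 1 ⇒ step 2: ABABABC ⇒ C·C·C·C·C·C·AB
    A ↦ C
    B ↦ C
    C ↦ AB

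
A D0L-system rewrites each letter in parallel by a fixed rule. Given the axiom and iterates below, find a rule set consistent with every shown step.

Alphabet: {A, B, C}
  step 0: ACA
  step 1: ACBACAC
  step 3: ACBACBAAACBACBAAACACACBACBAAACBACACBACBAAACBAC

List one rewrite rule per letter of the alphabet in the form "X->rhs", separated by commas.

  step 0 ⇒ step 1: ACA ⇒ AC·BAC·AC
    A ↦ AC
    C ↦ BAC
    B ↦ BAA  (constrained at step 1)

A->AC, B->BAA, C->BAC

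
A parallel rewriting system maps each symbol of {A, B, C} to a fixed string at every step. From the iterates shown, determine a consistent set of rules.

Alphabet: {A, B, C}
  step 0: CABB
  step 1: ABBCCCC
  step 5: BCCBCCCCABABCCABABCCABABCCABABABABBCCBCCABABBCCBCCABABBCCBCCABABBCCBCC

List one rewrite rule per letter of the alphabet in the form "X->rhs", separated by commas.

A->B, B->CC, C->AB

  step 0 ⇒ step 1: CABB ⇒ AB·B·CC·CC
    A ↦ B
    B ↦ CC
    C ↦ AB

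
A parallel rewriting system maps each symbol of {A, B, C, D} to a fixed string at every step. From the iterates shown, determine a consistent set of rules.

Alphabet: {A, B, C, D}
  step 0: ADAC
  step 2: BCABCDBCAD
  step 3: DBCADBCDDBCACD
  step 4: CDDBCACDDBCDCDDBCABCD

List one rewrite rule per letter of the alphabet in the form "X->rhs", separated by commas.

  step 3 ⇒ step 4: DBCADBCDDBCACD ⇒ CD·D·B·CA·CD·D·B·CD·CD·D·B·CA·B·CD
    A ↦ CA
    B ↦ D
    C ↦ B
    D ↦ CD

A->CA, B->D, C->B, D->CD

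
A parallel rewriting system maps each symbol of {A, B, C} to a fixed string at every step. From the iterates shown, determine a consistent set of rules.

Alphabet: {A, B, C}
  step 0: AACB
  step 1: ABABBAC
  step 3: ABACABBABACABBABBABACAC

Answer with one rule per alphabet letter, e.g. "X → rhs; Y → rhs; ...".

  step 0 ⇒ step 1: AACB ⇒ AB·AB·B·AC
    A ↦ AB
    B ↦ AC
    C ↦ B

A->AB, B->AC, C->B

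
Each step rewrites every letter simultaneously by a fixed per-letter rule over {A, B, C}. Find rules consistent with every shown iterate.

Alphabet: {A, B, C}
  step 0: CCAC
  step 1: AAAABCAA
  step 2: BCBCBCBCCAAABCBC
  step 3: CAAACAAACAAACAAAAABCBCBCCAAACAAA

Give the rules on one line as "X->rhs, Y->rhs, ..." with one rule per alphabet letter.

  step 2 ⇒ step 3: BCBCBCBCCAAABCBC ⇒ CA·AA·CA·AA·CA·AA·CA·AA·AA·BC·BC·BC·CA·AA·CA·AA
    A ↦ BC
    B ↦ CA
    C ↦ AA

A->BC, B->CA, C->AA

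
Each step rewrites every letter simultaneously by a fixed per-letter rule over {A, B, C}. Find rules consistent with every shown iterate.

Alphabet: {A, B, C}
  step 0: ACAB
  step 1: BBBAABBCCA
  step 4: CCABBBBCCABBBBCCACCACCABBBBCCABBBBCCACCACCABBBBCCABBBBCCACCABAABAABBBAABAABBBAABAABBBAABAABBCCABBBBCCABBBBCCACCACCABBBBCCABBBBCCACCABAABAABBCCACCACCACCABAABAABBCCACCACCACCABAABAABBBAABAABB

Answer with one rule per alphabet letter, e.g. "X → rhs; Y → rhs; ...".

A->BB, B->CCA, C->BAA

  step 0 ⇒ step 1: ACAB ⇒ BB·BAA·BB·CCA
    A ↦ BB
    B ↦ CCA
    C ↦ BAA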